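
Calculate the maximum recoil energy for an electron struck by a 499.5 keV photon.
330.4641 keV

Maximum energy transfer occurs at θ = 180° (backscattering).

Initial photon: E₀ = 499.5 keV → λ₀ = 2.4822 pm

Maximum Compton shift (at 180°):
Δλ_max = 2λ_C = 2 × 2.4263 = 4.8526 pm

Final wavelength:
λ' = 2.4822 + 4.8526 = 7.3348 pm

Minimum photon energy (maximum energy to electron):
E'_min = hc/λ' = 169.0359 keV

Maximum electron kinetic energy:
K_max = E₀ - E'_min = 499.5000 - 169.0359 = 330.4641 keV

(Intermediate values are shown rounded; full precision is carried through to the final answer.)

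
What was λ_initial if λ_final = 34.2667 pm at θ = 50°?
33.4000 pm

From λ' = λ + Δλ, we have λ = λ' - Δλ

First calculate the Compton shift:
Δλ = λ_C(1 - cos θ)
Δλ = 2.4263 × (1 - cos(50°))
Δλ = 2.4263 × 0.3572
Δλ = 0.8667 pm

Initial wavelength:
λ = λ' - Δλ
λ = 34.2667 - 0.8667
λ = 33.4000 pm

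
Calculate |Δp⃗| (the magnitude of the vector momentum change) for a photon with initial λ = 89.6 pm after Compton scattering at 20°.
2.5662e-24 kg·m/s

Photon momentum magnitude is p = h/λ.

Initial momentum:
p₀ = h/λ = 6.6261e-34/8.9600e-11 = 7.3952e-24 kg·m/s

After scattering:
λ' = λ + Δλ = 89.6 + 0.1463 = 89.7463 pm
p' = h/λ' = 6.6261e-34/8.9746e-11 = 7.3831e-24 kg·m/s

Momentum is a vector; the scattered photon's direction makes angle θ = 20° with the incident direction. The magnitude of the vector change Δp⃗ = p⃗₀ − p⃗' is found from the law of cosines:
|Δp⃗|² = p₀² + p'² − 2p₀p'cos θ
|Δp⃗|² = (7.3952e-24)² + (7.3831e-24)² − 2·7.3952e-24·7.3831e-24·cos(20°)
|Δp⃗| = 2.5662e-24 kg·m/s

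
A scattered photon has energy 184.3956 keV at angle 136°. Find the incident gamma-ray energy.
485.8003 keV

Convert final energy to wavelength (hc ≈ 1239.842 keV·pm):
λ' = hc/E' = 1239.842 / 184.3956 = 6.7238 pm

Calculate the Compton shift:
Δλ = λ_C(1 - cos(136°))
Δλ = 2.4263 × (1 - cos(136°))
Δλ = 4.1717 pm

Initial wavelength:
λ = λ' - Δλ = 6.7238 - 4.1717 = 2.5522 pm

Initial energy:
E = hc/λ = 1239.842 / 2.5522 = 485.8003 keV

(Intermediate values are shown rounded; full precision is carried through to the final answer.)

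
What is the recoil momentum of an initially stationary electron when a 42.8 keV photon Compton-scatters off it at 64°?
2.3714e-23 kg·m/s

The electron is initially at rest, so by conservation of momentum:
p⃗_e = p⃗₀ − p⃗'  (incident photon momentum minus scattered photon momentum)

Photon momentum magnitudes (p = h/λ = E/c):
λ₀ = hc/E₀ = 28.9683 pm → p₀ = h/λ₀ = 2.2874e-23 kg·m/s
Δλ = λ_C(1 − cos 64°) = 1.3627 pm
λ' = 30.3310 pm → p' = h/λ' = 2.1846e-23 kg·m/s

The scattered photon makes angle θ = 64° with the incident direction, so by the law of cosines:
|p⃗_e|² = p₀² + p'² − 2p₀p'cos θ
|p⃗_e|² = (2.2874e-23)² + (2.1846e-23)² − 2·2.2874e-23·2.1846e-23·cos(64°)
|p⃗_e| = 2.3714e-23 kg·m/s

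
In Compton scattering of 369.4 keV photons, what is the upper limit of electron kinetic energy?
218.3653 keV

Maximum energy transfer occurs at θ = 180° (backscattering).

Initial photon: E₀ = 369.4 keV → λ₀ = 3.3564 pm

Maximum Compton shift (at 180°):
Δλ_max = 2λ_C = 2 × 2.4263 = 4.8526 pm

Final wavelength:
λ' = 3.3564 + 4.8526 = 8.2090 pm

Minimum photon energy (maximum energy to electron):
E'_min = hc/λ' = 151.0347 keV

Maximum electron kinetic energy:
K_max = E₀ - E'_min = 369.4000 - 151.0347 = 218.3653 keV

(Intermediate values are shown rounded; full precision is carried through to the final answer.)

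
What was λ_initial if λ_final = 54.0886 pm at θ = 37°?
53.6000 pm

From λ' = λ + Δλ, we have λ = λ' - Δλ

First calculate the Compton shift:
Δλ = λ_C(1 - cos θ)
Δλ = 2.4263 × (1 - cos(37°))
Δλ = 2.4263 × 0.2014
Δλ = 0.4886 pm

Initial wavelength:
λ = λ' - Δλ
λ = 54.0886 - 0.4886
λ = 53.6000 pm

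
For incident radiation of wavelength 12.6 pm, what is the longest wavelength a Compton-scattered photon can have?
17.4526 pm (at θ = 180°)

The Compton shift is Δλ = λ_C(1 − cos θ).

Since cos θ ranges from −1 to 1, the factor (1 − cos θ) ranges from 0 to 2; the maximum shift occurs at θ = 180° (backscattering):
Δλ_max = 2λ_C = 2 × 2.4263 pm = 4.8526 pm

Maximum scattered wavelength:
λ'_max = λ₀ + Δλ_max = 12.6 + 4.8526 = 17.4526 pm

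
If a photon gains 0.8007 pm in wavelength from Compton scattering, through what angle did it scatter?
47.93°

From the Compton formula Δλ = λ_C(1 - cos θ), we can solve for θ:

cos θ = 1 - Δλ/λ_C

Given:
- Δλ = 0.8007 pm
- λ_C = h/(m_e·c) ≈ 2.42631024 pm

cos θ = 1 - 0.8007/2.42631024
cos θ = 1 - 0.330007
cos θ = 0.669993

θ = arccos(0.669993)
θ = 47.93°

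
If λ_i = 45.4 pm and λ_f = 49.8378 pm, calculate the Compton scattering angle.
146.00°

First find the wavelength shift:
Δλ = λ' - λ = 49.8378 - 45.4 = 4.4378 pm

Using Δλ = λ_C(1 - cos θ), with λ_C = h/(m_e·c) ≈ 2.42631024 pm:
cos θ = 1 - Δλ/λ_C
cos θ = 1 - 4.4378/2.42631024
cos θ = -0.829032

θ = arccos(-0.829032)
θ = 146.00°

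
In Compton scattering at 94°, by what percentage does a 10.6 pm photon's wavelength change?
24.4864%

Calculate the Compton shift:
Δλ = λ_C(1 - cos(94°))
Δλ = 2.4263 × (1 - cos(94°))
Δλ = 2.4263 × 1.0698
Δλ = 2.5956 pm

Percentage change:
(Δλ/λ₀) × 100 = (2.5956/10.6) × 100
= 24.4864%

(Intermediate values are shown rounded; full precision is carried through to the final answer.)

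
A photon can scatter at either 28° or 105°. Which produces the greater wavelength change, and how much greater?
105° produces the larger shift by a factor of 10.754

Calculate both shifts using Δλ = λ_C(1 - cos θ):

For θ₁ = 28°:
Δλ₁ = 2.4263 × (1 - cos(28°))
Δλ₁ = 2.4263 × 0.1171
Δλ₁ = 0.2840 pm

For θ₂ = 105°:
Δλ₂ = 2.4263 × (1 - cos(105°))
Δλ₂ = 2.4263 × 1.2588
Δλ₂ = 3.0543 pm

The 105° angle produces the larger shift.
Ratio: 3.0543/0.2840 = 10.754

(Intermediate values are shown rounded; full precision is carried through to the final answer.)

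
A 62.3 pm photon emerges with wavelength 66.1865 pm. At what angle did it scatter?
127.00°

First find the wavelength shift:
Δλ = λ' - λ = 66.1865 - 62.3 = 3.8865 pm

Using Δλ = λ_C(1 - cos θ), with λ_C = h/(m_e·c) ≈ 2.42631024 pm:
cos θ = 1 - Δλ/λ_C
cos θ = 1 - 3.8865/2.42631024
cos θ = -0.601815

θ = arccos(-0.601815)
θ = 127.00°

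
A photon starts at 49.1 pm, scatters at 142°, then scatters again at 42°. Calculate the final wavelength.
54.0615 pm

Apply Compton shift twice:

First scattering at θ₁ = 142°:
Δλ₁ = λ_C(1 - cos(142°))
Δλ₁ = 2.4263 × 1.7880
Δλ₁ = 4.3383 pm

After first scattering:
λ₁ = 49.1 + 4.3383 = 53.4383 pm

Second scattering at θ₂ = 42°:
Δλ₂ = λ_C(1 - cos(42°))
Δλ₂ = 2.4263 × 0.2569
Δλ₂ = 0.6232 pm

Final wavelength:
λ₂ = 53.4383 + 0.6232 = 54.0615 pm

Total shift: Δλ_total = 4.3383 + 0.6232 = 4.9615 pm

(Intermediate values are shown rounded; full precision is carried through to the final answer.)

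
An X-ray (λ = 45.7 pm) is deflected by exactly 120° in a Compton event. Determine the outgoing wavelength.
49.3395 pm

Using the Compton formula: λ' = λ + λ_C(1 − cos θ)

For θ = 120°, cos θ = -1/2 (exact) = -0.5000, so:
1 − cos 120° = 1 − (-1/2) = 1.5000

Δλ = λ_C × 1.5000 = 2.4263 × 1.5000 = 3.6395 pm

λ' = 45.7 + 3.6395 = 49.3395 pm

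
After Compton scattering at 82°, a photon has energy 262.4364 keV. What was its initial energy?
470.3999 keV

Convert final energy to wavelength (hc ≈ 1239.842 keV·pm):
λ' = hc/E' = 1239.842 / 262.4364 = 4.7244 pm

Calculate the Compton shift:
Δλ = λ_C(1 - cos(82°))
Δλ = 2.4263 × (1 - cos(82°))
Δλ = 2.0886 pm

Initial wavelength:
λ = λ' - Δλ = 4.7244 - 2.0886 = 2.6357 pm

Initial energy:
E = hc/λ = 1239.842 / 2.6357 = 470.3999 keV

(Intermediate values are shown rounded; full precision is carried through to the final answer.)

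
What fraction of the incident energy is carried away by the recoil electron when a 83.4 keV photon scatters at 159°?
0.2399 (or 23.99%)

Calculate initial and final photon energies:

Initial: E₀ = 83.4 keV → λ₀ = 14.8662 pm
Compton shift: Δλ = 4.6915 pm
Final wavelength: λ' = 19.5577 pm
Final energy: E' = 63.3941 keV

Fractional energy loss:
(E₀ - E')/E₀ = (83.4000 - 63.3941)/83.4000
= 20.0059/83.4000
= 0.2399
= 23.99%

(Intermediate values are shown rounded; full precision is carried through to the final answer.)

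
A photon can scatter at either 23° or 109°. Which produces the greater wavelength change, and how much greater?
109° produces the larger shift by a factor of 16.675

Calculate both shifts using Δλ = λ_C(1 - cos θ):

For θ₁ = 23°:
Δλ₁ = 2.4263 × (1 - cos(23°))
Δλ₁ = 2.4263 × 0.0795
Δλ₁ = 0.1929 pm

For θ₂ = 109°:
Δλ₂ = 2.4263 × (1 - cos(109°))
Δλ₂ = 2.4263 × 1.3256
Δλ₂ = 3.2162 pm

The 109° angle produces the larger shift.
Ratio: 3.2162/0.1929 = 16.675

(Intermediate values are shown rounded; full precision is carried through to the final answer.)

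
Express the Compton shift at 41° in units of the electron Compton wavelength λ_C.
0.2453 λ_C

The Compton shift formula is:
Δλ = λ_C(1 - cos θ)

Dividing both sides by λ_C:
Δλ/λ_C = 1 - cos θ

For θ = 41°:
Δλ/λ_C = 1 - cos(41°)
Δλ/λ_C = 1 - 0.7547
Δλ/λ_C = 0.2453

This means the shift is 0.2453 × λ_C = 0.5952 pm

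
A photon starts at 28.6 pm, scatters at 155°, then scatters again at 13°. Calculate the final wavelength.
33.2875 pm

Apply Compton shift twice:

First scattering at θ₁ = 155°:
Δλ₁ = λ_C(1 - cos(155°))
Δλ₁ = 2.4263 × 1.9063
Δλ₁ = 4.6253 pm

After first scattering:
λ₁ = 28.6 + 4.6253 = 33.2253 pm

Second scattering at θ₂ = 13°:
Δλ₂ = λ_C(1 - cos(13°))
Δλ₂ = 2.4263 × 0.0256
Δλ₂ = 0.0622 pm

Final wavelength:
λ₂ = 33.2253 + 0.0622 = 33.2875 pm

Total shift: Δλ_total = 4.6253 + 0.0622 = 4.6875 pm

(Intermediate values are shown rounded; full precision is carried through to the final answer.)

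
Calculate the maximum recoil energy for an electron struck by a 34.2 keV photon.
4.0374 keV

Maximum energy transfer occurs at θ = 180° (backscattering).

Initial photon: E₀ = 34.2 keV → λ₀ = 36.2527 pm

Maximum Compton shift (at 180°):
Δλ_max = 2λ_C = 2 × 2.4263 = 4.8526 pm

Final wavelength:
λ' = 36.2527 + 4.8526 = 41.1053 pm

Minimum photon energy (maximum energy to electron):
E'_min = hc/λ' = 30.1626 keV

Maximum electron kinetic energy:
K_max = E₀ - E'_min = 34.2000 - 30.1626 = 4.0374 keV

(Intermediate values are shown rounded; full precision is carried through to the final answer.)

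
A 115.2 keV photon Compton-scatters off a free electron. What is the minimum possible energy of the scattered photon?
79.4000 keV (at θ = 180°)

The scattered photon has minimum energy when its wavelength is maximum, i.e., when the Compton shift Δλ = λ_C(1 − cos θ) is maximum. This occurs at θ = 180° (backscattering), giving Δλ_max = 2λ_C = 4.8526 pm.

Initial wavelength: λ₀ = hc/E₀ = 10.7625 pm
Maximum final wavelength: λ'_max = λ₀ + 2λ_C = 10.7625 + 4.8526 = 15.6151 pm
Minimum final energy: E'_min = hc/λ'_max = 79.4000 keV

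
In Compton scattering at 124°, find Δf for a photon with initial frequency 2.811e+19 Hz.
7.360e+18 Hz (decrease)

Convert frequency to wavelength (c = 299792458 m/s):
λ₀ = c/f₀ = 299792458/2.811e+19 = 1.0664975e-11 m = 10.6650 pm

Calculate Compton shift:
Δλ = λ_C(1 - cos(124°)) = 3.7831 pm

Final wavelength:
λ' = λ₀ + Δλ = 10.6650 + 3.7831 = 14.4481 pm

Final frequency:
f' = c/λ' = 299792458/1.4448061e-11 = 2.0749667e+19 Hz

Frequency shift (decrease):
Δf = f₀ - f' = 2.811e+19 - 2.0749667e+19 = 7.360e+18 Hz

(Intermediate values are shown rounded; full precision is carried through to the final answer.)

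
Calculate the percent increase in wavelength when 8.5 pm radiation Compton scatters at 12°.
0.6238%

Calculate the Compton shift:
Δλ = λ_C(1 - cos(12°))
Δλ = 2.4263 × (1 - cos(12°))
Δλ = 2.4263 × 0.0219
Δλ = 0.0530 pm

Percentage change:
(Δλ/λ₀) × 100 = (0.0530/8.5) × 100
= 0.6238%

(Intermediate values are shown rounded; full precision is carried through to the final answer.)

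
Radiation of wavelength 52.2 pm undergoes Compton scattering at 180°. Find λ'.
57.0526 pm

Using the Compton formula: λ' = λ + λ_C(1 − cos θ)

For θ = 180°, cos θ = -1 (exact) = -1.0000, so:
1 − cos 180° = 1 − (-1) = 2.0000

Δλ = λ_C × 2.0000 = 2.4263 × 2.0000 = 4.8526 pm

λ' = 52.2 + 4.8526 = 57.0526 pm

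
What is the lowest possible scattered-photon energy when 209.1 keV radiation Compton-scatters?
114.9914 keV (at θ = 180°)

The scattered photon has minimum energy when its wavelength is maximum, i.e., when the Compton shift Δλ = λ_C(1 − cos θ) is maximum. This occurs at θ = 180° (backscattering), giving Δλ_max = 2λ_C = 4.8526 pm.

Initial wavelength: λ₀ = hc/E₀ = 5.9294 pm
Maximum final wavelength: λ'_max = λ₀ + 2λ_C = 5.9294 + 4.8526 = 10.7820 pm
Minimum final energy: E'_min = hc/λ'_max = 114.9914 keV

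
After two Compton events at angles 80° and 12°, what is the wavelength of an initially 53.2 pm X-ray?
55.2580 pm

Apply Compton shift twice:

First scattering at θ₁ = 80°:
Δλ₁ = λ_C(1 - cos(80°))
Δλ₁ = 2.4263 × 0.8264
Δλ₁ = 2.0050 pm

After first scattering:
λ₁ = 53.2 + 2.0050 = 55.2050 pm

Second scattering at θ₂ = 12°:
Δλ₂ = λ_C(1 - cos(12°))
Δλ₂ = 2.4263 × 0.0219
Δλ₂ = 0.0530 pm

Final wavelength:
λ₂ = 55.2050 + 0.0530 = 55.2580 pm

Total shift: Δλ_total = 2.0050 + 0.0530 = 2.0580 pm

(Intermediate values are shown rounded; full precision is carried through to the final answer.)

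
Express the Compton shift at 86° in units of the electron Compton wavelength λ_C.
0.9302 λ_C

The Compton shift formula is:
Δλ = λ_C(1 - cos θ)

Dividing both sides by λ_C:
Δλ/λ_C = 1 - cos θ

For θ = 86°:
Δλ/λ_C = 1 - cos(86°)
Δλ/λ_C = 1 - 0.0698
Δλ/λ_C = 0.9302

This means the shift is 0.9302 × λ_C = 2.2571 pm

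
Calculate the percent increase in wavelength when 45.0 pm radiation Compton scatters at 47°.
1.7146%

Calculate the Compton shift:
Δλ = λ_C(1 - cos(47°))
Δλ = 2.4263 × (1 - cos(47°))
Δλ = 2.4263 × 0.3180
Δλ = 0.7716 pm

Percentage change:
(Δλ/λ₀) × 100 = (0.7716/45.0) × 100
= 1.7146%

(Intermediate values are shown rounded; full precision is carried through to the final answer.)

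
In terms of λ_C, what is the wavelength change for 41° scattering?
0.2453 λ_C

The Compton shift formula is:
Δλ = λ_C(1 - cos θ)

Dividing both sides by λ_C:
Δλ/λ_C = 1 - cos θ

For θ = 41°:
Δλ/λ_C = 1 - cos(41°)
Δλ/λ_C = 1 - 0.7547
Δλ/λ_C = 0.2453

This means the shift is 0.2453 × λ_C = 0.5952 pm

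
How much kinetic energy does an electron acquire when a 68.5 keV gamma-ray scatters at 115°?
10.9710 keV

By energy conservation: K_e = E_initial - E_final

First find the scattered photon energy:
Initial wavelength: λ = hc/E = 18.0999 pm
Compton shift: Δλ = λ_C(1 - cos(115°)) = 3.4517 pm
Final wavelength: λ' = 18.0999 + 3.4517 = 21.5516 pm
Final photon energy: E' = hc/λ' = 57.5290 keV

Electron kinetic energy:
K_e = E - E' = 68.5000 - 57.5290 = 10.9710 keV

(Intermediate values are shown rounded; full precision is carried through to the final answer.)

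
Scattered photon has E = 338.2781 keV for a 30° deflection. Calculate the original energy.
371.2000 keV

Convert final energy to wavelength (hc ≈ 1239.842 keV·pm):
λ' = hc/E' = 1239.842 / 338.2781 = 3.6652 pm

Calculate the Compton shift:
Δλ = λ_C(1 - cos(30°))
Δλ = 2.4263 × (1 - cos(30°))
Δλ = 0.3251 pm

Initial wavelength:
λ = λ' - Δλ = 3.6652 - 0.3251 = 3.3401 pm

Initial energy:
E = hc/λ = 1239.842 / 3.3401 = 371.2000 keV

(Intermediate values are shown rounded; full precision is carried through to the final answer.)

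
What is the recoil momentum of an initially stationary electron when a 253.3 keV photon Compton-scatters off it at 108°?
1.7870e-22 kg·m/s

The electron is initially at rest, so by conservation of momentum:
p⃗_e = p⃗₀ − p⃗'  (incident photon momentum minus scattered photon momentum)

Photon momentum magnitudes (p = h/λ = E/c):
λ₀ = hc/E₀ = 4.8948 pm → p₀ = h/λ₀ = 1.3537e-22 kg·m/s
Δλ = λ_C(1 − cos 108°) = 3.1761 pm
λ' = 8.0708 pm → p' = h/λ' = 8.2099e-23 kg·m/s

The scattered photon makes angle θ = 108° with the incident direction, so by the law of cosines:
|p⃗_e|² = p₀² + p'² − 2p₀p'cos θ
|p⃗_e|² = (1.3537e-22)² + (8.2099e-23)² − 2·1.3537e-22·8.2099e-23·cos(108°)
|p⃗_e| = 1.7870e-22 kg·m/s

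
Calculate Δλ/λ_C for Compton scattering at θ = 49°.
0.3439 λ_C

The Compton shift formula is:
Δλ = λ_C(1 - cos θ)

Dividing both sides by λ_C:
Δλ/λ_C = 1 - cos θ

For θ = 49°:
Δλ/λ_C = 1 - cos(49°)
Δλ/λ_C = 1 - 0.6561
Δλ/λ_C = 0.3439

This means the shift is 0.3439 × λ_C = 0.8345 pm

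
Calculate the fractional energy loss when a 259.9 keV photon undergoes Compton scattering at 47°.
0.1392 (or 13.92%)

Calculate initial and final photon energies:

Initial: E₀ = 259.9 keV → λ₀ = 4.7705 pm
Compton shift: Δλ = 0.7716 pm
Final wavelength: λ' = 5.5420 pm
Final energy: E' = 223.7163 keV

Fractional energy loss:
(E₀ - E')/E₀ = (259.9000 - 223.7163)/259.9000
= 36.1837/259.9000
= 0.1392
= 13.92%

(Intermediate values are shown rounded; full precision is carried through to the final answer.)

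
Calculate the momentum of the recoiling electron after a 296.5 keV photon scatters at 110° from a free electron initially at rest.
2.0664e-22 kg·m/s

The electron is initially at rest, so by conservation of momentum:
p⃗_e = p⃗₀ − p⃗'  (incident photon momentum minus scattered photon momentum)

Photon momentum magnitudes (p = h/λ = E/c):
λ₀ = hc/E₀ = 4.1816 pm → p₀ = h/λ₀ = 1.5846e-22 kg·m/s
Δλ = λ_C(1 − cos 110°) = 3.2562 pm
λ' = 7.4377 pm → p' = h/λ' = 8.9087e-23 kg·m/s

The scattered photon makes angle θ = 110° with the incident direction, so by the law of cosines:
|p⃗_e|² = p₀² + p'² − 2p₀p'cos θ
|p⃗_e|² = (1.5846e-22)² + (8.9087e-23)² − 2·1.5846e-22·8.9087e-23·cos(110°)
|p⃗_e| = 2.0664e-22 kg·m/s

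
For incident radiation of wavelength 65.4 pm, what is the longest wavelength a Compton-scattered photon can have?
70.2526 pm (at θ = 180°)

The Compton shift is Δλ = λ_C(1 − cos θ).

Since cos θ ranges from −1 to 1, the factor (1 − cos θ) ranges from 0 to 2; the maximum shift occurs at θ = 180° (backscattering):
Δλ_max = 2λ_C = 2 × 2.4263 pm = 4.8526 pm

Maximum scattered wavelength:
λ'_max = λ₀ + Δλ_max = 65.4 + 4.8526 = 70.2526 pm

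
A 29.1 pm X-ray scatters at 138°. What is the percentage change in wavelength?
14.5341%

Calculate the Compton shift:
Δλ = λ_C(1 - cos(138°))
Δλ = 2.4263 × (1 - cos(138°))
Δλ = 2.4263 × 1.7431
Δλ = 4.2294 pm

Percentage change:
(Δλ/λ₀) × 100 = (4.2294/29.1) × 100
= 14.5341%

(Intermediate values are shown rounded; full precision is carried through to the final answer.)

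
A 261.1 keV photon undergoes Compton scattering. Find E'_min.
129.1347 keV (at θ = 180°)

The scattered photon has minimum energy when its wavelength is maximum, i.e., when the Compton shift Δλ = λ_C(1 − cos θ) is maximum. This occurs at θ = 180° (backscattering), giving Δλ_max = 2λ_C = 4.8526 pm.

Initial wavelength: λ₀ = hc/E₀ = 4.7485 pm
Maximum final wavelength: λ'_max = λ₀ + 2λ_C = 4.7485 + 4.8526 = 9.6012 pm
Minimum final energy: E'_min = hc/λ'_max = 129.1347 keV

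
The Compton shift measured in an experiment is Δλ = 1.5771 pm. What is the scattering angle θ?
69.51°

From the Compton formula Δλ = λ_C(1 - cos θ), we can solve for θ:

cos θ = 1 - Δλ/λ_C

Given:
- Δλ = 1.5771 pm
- λ_C = h/(m_e·c) ≈ 2.42631024 pm

cos θ = 1 - 1.5771/2.42631024
cos θ = 1 - 0.649999
cos θ = 0.350001

θ = arccos(0.350001)
θ = 69.51°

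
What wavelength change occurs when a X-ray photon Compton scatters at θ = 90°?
2.4263 pm

Using the Compton scattering formula:
Δλ = λ_C(1 - cos θ)

where λ_C = h/(m_e·c) ≈ 2.4263 pm is the Compton wavelength of an electron.

For θ = 90°:
cos(90°) = 0.0000
1 - cos(90°) = 1.0000

Δλ = 2.4263 × 1.0000
Δλ = 2.4263 pm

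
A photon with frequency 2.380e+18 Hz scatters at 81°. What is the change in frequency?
3.805e+16 Hz (decrease)

Convert frequency to wavelength (c = 299792458 m/s):
λ₀ = c/f₀ = 299792458/2.380e+18 = 1.2596322e-10 m = 125.9632 pm

Calculate Compton shift:
Δλ = λ_C(1 - cos(81°)) = 2.0468 pm

Final wavelength:
λ' = λ₀ + Δλ = 125.9632 + 2.0468 = 128.0100 pm

Final frequency:
f' = c/λ' = 299792458/1.2800997e-10 = 2.3419462e+18 Hz

Frequency shift (decrease):
Δf = f₀ - f' = 2.380e+18 - 2.3419462e+18 = 3.805e+16 Hz

(Intermediate values are shown rounded; full precision is carried through to the final answer.)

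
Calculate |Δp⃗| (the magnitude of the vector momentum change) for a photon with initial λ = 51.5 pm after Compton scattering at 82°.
1.6557e-23 kg·m/s

Photon momentum magnitude is p = h/λ.

Initial momentum:
p₀ = h/λ = 6.6261e-34/5.1500e-11 = 1.2866e-23 kg·m/s

After scattering:
λ' = λ + Δλ = 51.5 + 2.0886 = 53.5886 pm
p' = h/λ' = 6.6261e-34/5.3589e-11 = 1.2365e-23 kg·m/s

Momentum is a vector; the scattered photon's direction makes angle θ = 82° with the incident direction. The magnitude of the vector change Δp⃗ = p⃗₀ − p⃗' is found from the law of cosines:
|Δp⃗|² = p₀² + p'² − 2p₀p'cos θ
|Δp⃗|² = (1.2866e-23)² + (1.2365e-23)² − 2·1.2866e-23·1.2365e-23·cos(82°)
|Δp⃗| = 1.6557e-23 kg·m/s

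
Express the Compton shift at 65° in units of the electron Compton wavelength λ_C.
0.5774 λ_C

The Compton shift formula is:
Δλ = λ_C(1 - cos θ)

Dividing both sides by λ_C:
Δλ/λ_C = 1 - cos θ

For θ = 65°:
Δλ/λ_C = 1 - cos(65°)
Δλ/λ_C = 1 - 0.4226
Δλ/λ_C = 0.5774

This means the shift is 0.5774 × λ_C = 1.4009 pm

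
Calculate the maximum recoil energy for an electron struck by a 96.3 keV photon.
26.3607 keV

Maximum energy transfer occurs at θ = 180° (backscattering).

Initial photon: E₀ = 96.3 keV → λ₀ = 12.8748 pm

Maximum Compton shift (at 180°):
Δλ_max = 2λ_C = 2 × 2.4263 = 4.8526 pm

Final wavelength:
λ' = 12.8748 + 4.8526 = 17.7274 pm

Minimum photon energy (maximum energy to electron):
E'_min = hc/λ' = 69.9393 keV

Maximum electron kinetic energy:
K_max = E₀ - E'_min = 96.3000 - 69.9393 = 26.3607 keV

(Intermediate values are shown rounded; full precision is carried through to the final answer.)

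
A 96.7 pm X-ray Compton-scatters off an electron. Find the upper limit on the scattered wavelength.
101.5526 pm (at θ = 180°)

The Compton shift is Δλ = λ_C(1 − cos θ).

Since cos θ ranges from −1 to 1, the factor (1 − cos θ) ranges from 0 to 2; the maximum shift occurs at θ = 180° (backscattering):
Δλ_max = 2λ_C = 2 × 2.4263 pm = 4.8526 pm

Maximum scattered wavelength:
λ'_max = λ₀ + Δλ_max = 96.7 + 4.8526 = 101.5526 pm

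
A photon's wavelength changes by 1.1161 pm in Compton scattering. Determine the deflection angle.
57.32°

From the Compton formula Δλ = λ_C(1 - cos θ), we can solve for θ:

cos θ = 1 - Δλ/λ_C

Given:
- Δλ = 1.1161 pm
- λ_C = h/(m_e·c) ≈ 2.42631024 pm

cos θ = 1 - 1.1161/2.42631024
cos θ = 1 - 0.459999
cos θ = 0.540001

θ = arccos(0.540001)
θ = 57.32°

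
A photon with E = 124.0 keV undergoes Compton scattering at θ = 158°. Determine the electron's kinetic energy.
39.5114 keV

By energy conservation: K_e = E_initial - E_final

First find the scattered photon energy:
Initial wavelength: λ = hc/E = 9.9987 pm
Compton shift: Δλ = λ_C(1 - cos(158°)) = 4.6759 pm
Final wavelength: λ' = 9.9987 + 4.6759 = 14.6747 pm
Final photon energy: E' = hc/λ' = 84.4886 keV

Electron kinetic energy:
K_e = E - E' = 124.0000 - 84.4886 = 39.5114 keV

(Intermediate values are shown rounded; full precision is carried through to the final answer.)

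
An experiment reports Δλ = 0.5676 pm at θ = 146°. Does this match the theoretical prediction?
No, inconsistent

Calculate the expected shift for θ = 146°:

Δλ_expected = λ_C(1 - cos(146°))
Δλ_expected = 2.4263 × (1 - cos(146°))
Δλ_expected = 2.4263 × 1.8290
Δλ_expected = 4.4378 pm

Given shift: 0.5676 pm
Expected shift: 4.4378 pm
Difference: 3.8702 pm

The values do not match. The given shift corresponds to θ ≈ 40.0°, not 146°.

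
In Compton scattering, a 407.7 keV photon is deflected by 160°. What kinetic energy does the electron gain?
247.6659 keV

By energy conservation: K_e = E_initial - E_final

First find the scattered photon energy:
Initial wavelength: λ = hc/E = 3.0411 pm
Compton shift: Δλ = λ_C(1 - cos(160°)) = 4.7063 pm
Final wavelength: λ' = 3.0411 + 4.7063 = 7.7474 pm
Final photon energy: E' = hc/λ' = 160.0341 keV

Electron kinetic energy:
K_e = E - E' = 407.7000 - 160.0341 = 247.6659 keV

(Intermediate values are shown rounded; full precision is carried through to the final answer.)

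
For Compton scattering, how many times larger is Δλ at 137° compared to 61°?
137° produces the larger shift by a factor of 3.361

Calculate both shifts using Δλ = λ_C(1 - cos θ):

For θ₁ = 61°:
Δλ₁ = 2.4263 × (1 - cos(61°))
Δλ₁ = 2.4263 × 0.5152
Δλ₁ = 1.2500 pm

For θ₂ = 137°:
Δλ₂ = 2.4263 × (1 - cos(137°))
Δλ₂ = 2.4263 × 1.7314
Δλ₂ = 4.2008 pm

The 137° angle produces the larger shift.
Ratio: 4.2008/1.2500 = 3.361

(Intermediate values are shown rounded; full precision is carried through to the final answer.)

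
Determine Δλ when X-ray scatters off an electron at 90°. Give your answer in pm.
2.4263 pm

Using the Compton scattering formula:
Δλ = λ_C(1 - cos θ)

where λ_C = h/(m_e·c) ≈ 2.4263 pm is the Compton wavelength of an electron.

For θ = 90°:
cos(90°) = 0.0000
1 - cos(90°) = 1.0000

Δλ = 2.4263 × 1.0000
Δλ = 2.4263 pm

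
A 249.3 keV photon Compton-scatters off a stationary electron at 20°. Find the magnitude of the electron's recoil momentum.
4.5764e-23 kg·m/s

The electron is initially at rest, so by conservation of momentum:
p⃗_e = p⃗₀ − p⃗'  (incident photon momentum minus scattered photon momentum)

Photon momentum magnitudes (p = h/λ = E/c):
λ₀ = hc/E₀ = 4.9733 pm → p₀ = h/λ₀ = 1.3323e-22 kg·m/s
Δλ = λ_C(1 − cos 20°) = 0.1463 pm
λ' = 5.1196 pm → p' = h/λ' = 1.2943e-22 kg·m/s

The scattered photon makes angle θ = 20° with the incident direction, so by the law of cosines:
|p⃗_e|² = p₀² + p'² − 2p₀p'cos θ
|p⃗_e|² = (1.3323e-22)² + (1.2943e-22)² − 2·1.3323e-22·1.2943e-22·cos(20°)
|p⃗_e| = 4.5764e-23 kg·m/s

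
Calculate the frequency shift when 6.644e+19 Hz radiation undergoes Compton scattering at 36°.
6.188e+18 Hz (decrease)

Convert frequency to wavelength (c = 299792458 m/s):
λ₀ = c/f₀ = 299792458/6.644e+19 = 4.5122284e-12 m = 4.5122 pm

Calculate Compton shift:
Δλ = λ_C(1 - cos(36°)) = 0.4634 pm

Final wavelength:
λ' = λ₀ + Δλ = 4.5122 + 0.4634 = 4.9756 pm

Final frequency:
f' = c/λ' = 299792458/4.9756125e-12 = 6.0252373e+19 Hz

Frequency shift (decrease):
Δf = f₀ - f' = 6.644e+19 - 6.0252373e+19 = 6.188e+18 Hz

(Intermediate values are shown rounded; full precision is carried through to the final answer.)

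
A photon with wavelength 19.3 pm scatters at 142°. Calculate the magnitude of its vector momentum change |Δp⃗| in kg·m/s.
5.9001e-23 kg·m/s

Photon momentum magnitude is p = h/λ.

Initial momentum:
p₀ = h/λ = 6.6261e-34/1.9300e-11 = 3.4332e-23 kg·m/s

After scattering:
λ' = λ + Δλ = 19.3 + 4.3383 = 23.6383 pm
p' = h/λ' = 6.6261e-34/2.3638e-11 = 2.8031e-23 kg·m/s

Momentum is a vector; the scattered photon's direction makes angle θ = 142° with the incident direction. The magnitude of the vector change Δp⃗ = p⃗₀ − p⃗' is found from the law of cosines:
|Δp⃗|² = p₀² + p'² − 2p₀p'cos θ
|Δp⃗|² = (3.4332e-23)² + (2.8031e-23)² − 2·3.4332e-23·2.8031e-23·cos(142°)
|Δp⃗| = 5.9001e-23 kg·m/s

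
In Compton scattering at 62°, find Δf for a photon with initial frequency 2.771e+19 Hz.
2.946e+18 Hz (decrease)

Convert frequency to wavelength (c = 299792458 m/s):
λ₀ = c/f₀ = 299792458/2.771e+19 = 1.0818927e-11 m = 10.8189 pm

Calculate Compton shift:
Δλ = λ_C(1 - cos(62°)) = 1.2872 pm

Final wavelength:
λ' = λ₀ + Δλ = 10.8189 + 1.2872 = 12.1062 pm

Final frequency:
f' = c/λ' = 299792458/1.2106153e-11 = 2.4763643e+19 Hz

Frequency shift (decrease):
Δf = f₀ - f' = 2.771e+19 - 2.4763643e+19 = 2.946e+18 Hz

(Intermediate values are shown rounded; full precision is carried through to the final answer.)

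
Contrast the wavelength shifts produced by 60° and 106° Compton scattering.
106° produces the larger shift by a factor of 2.551

Calculate both shifts using Δλ = λ_C(1 - cos θ):

For θ₁ = 60°:
Δλ₁ = 2.4263 × (1 - cos(60°))
Δλ₁ = 2.4263 × 0.5000
Δλ₁ = 1.2132 pm

For θ₂ = 106°:
Δλ₂ = 2.4263 × (1 - cos(106°))
Δλ₂ = 2.4263 × 1.2756
Δλ₂ = 3.0951 pm

The 106° angle produces the larger shift.
Ratio: 3.0951/1.2132 = 2.551

(Intermediate values are shown rounded; full precision is carried through to the final answer.)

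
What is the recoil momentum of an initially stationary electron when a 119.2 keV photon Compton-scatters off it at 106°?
9.0513e-23 kg·m/s

The electron is initially at rest, so by conservation of momentum:
p⃗_e = p⃗₀ − p⃗'  (incident photon momentum minus scattered photon momentum)

Photon momentum magnitudes (p = h/λ = E/c):
λ₀ = hc/E₀ = 10.4014 pm → p₀ = h/λ₀ = 6.3704e-23 kg·m/s
Δλ = λ_C(1 − cos 106°) = 3.0951 pm
λ' = 13.4965 pm → p' = h/λ' = 4.9095e-23 kg·m/s

The scattered photon makes angle θ = 106° with the incident direction, so by the law of cosines:
|p⃗_e|² = p₀² + p'² − 2p₀p'cos θ
|p⃗_e|² = (6.3704e-23)² + (4.9095e-23)² − 2·6.3704e-23·4.9095e-23·cos(106°)
|p⃗_e| = 9.0513e-23 kg·m/s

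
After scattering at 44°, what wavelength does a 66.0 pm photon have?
66.6810 pm

Using the Compton scattering formula:
λ' = λ + Δλ = λ + λ_C(1 - cos θ)

Given:
- Initial wavelength λ = 66.0 pm
- Scattering angle θ = 44°
- Compton wavelength λ_C ≈ 2.4263 pm

Calculate the shift:
Δλ = 2.4263 × (1 - cos(44°))
Δλ = 2.4263 × 0.2807
Δλ = 0.6810 pm

Final wavelength:
λ' = 66.0 + 0.6810 = 66.6810 pm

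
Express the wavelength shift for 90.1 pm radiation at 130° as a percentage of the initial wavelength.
4.4239%

Calculate the Compton shift:
Δλ = λ_C(1 - cos(130°))
Δλ = 2.4263 × (1 - cos(130°))
Δλ = 2.4263 × 1.6428
Δλ = 3.9859 pm

Percentage change:
(Δλ/λ₀) × 100 = (3.9859/90.1) × 100
= 4.4239%

(Intermediate values are shown rounded; full precision is carried through to the final answer.)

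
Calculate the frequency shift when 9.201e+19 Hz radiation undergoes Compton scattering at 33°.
9.868e+18 Hz (decrease)

Convert frequency to wavelength (c = 299792458 m/s):
λ₀ = c/f₀ = 299792458/9.201e+19 = 3.2582595e-12 m = 3.2583 pm

Calculate Compton shift:
Δλ = λ_C(1 - cos(33°)) = 0.3914 pm

Final wavelength:
λ' = λ₀ + Δλ = 3.2583 + 0.3914 = 3.6497 pm

Final frequency:
f' = c/λ' = 299792458/3.6496948e-12 = 8.2141789e+19 Hz

Frequency shift (decrease):
Δf = f₀ - f' = 9.201e+19 - 8.2141789e+19 = 9.868e+18 Hz

(Intermediate values are shown rounded; full precision is carried through to the final answer.)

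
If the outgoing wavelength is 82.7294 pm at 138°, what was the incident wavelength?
78.5000 pm

From λ' = λ + Δλ, we have λ = λ' - Δλ

First calculate the Compton shift:
Δλ = λ_C(1 - cos θ)
Δλ = 2.4263 × (1 - cos(138°))
Δλ = 2.4263 × 1.7431
Δλ = 4.2294 pm

Initial wavelength:
λ = λ' - Δλ
λ = 82.7294 - 4.2294
λ = 78.5000 pm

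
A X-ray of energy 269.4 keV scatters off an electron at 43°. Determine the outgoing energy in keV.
235.9782 keV

First convert energy to wavelength:
λ = hc/E, with hc ≈ 1239.842 keV·pm (i.e. 1239.842 eV·nm)

For E = 269.4 keV = 269400 eV:
λ = 1239.842 keV·pm / 269.4 keV
λ = 4.6022 pm

Calculate the Compton shift:
Δλ = λ_C(1 - cos(43°)) = 2.4263 × 0.2686
Δλ = 0.6518 pm

Final wavelength:
λ' = 4.6022 + 0.6518 = 5.2541 pm

Final energy:
E' = hc/λ' = 1239.842 / 5.2541 = 235.9782 keV

(Intermediate values are shown rounded; full precision is carried through to the final answer.)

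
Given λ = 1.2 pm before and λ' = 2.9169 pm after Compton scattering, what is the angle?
73.00°

First find the wavelength shift:
Δλ = λ' - λ = 2.9169 - 1.2 = 1.7169 pm

Using Δλ = λ_C(1 - cos θ), with λ_C = h/(m_e·c) ≈ 2.42631024 pm:
cos θ = 1 - Δλ/λ_C
cos θ = 1 - 1.7169/2.42631024
cos θ = 0.292382

θ = arccos(0.292382)
θ = 73.00°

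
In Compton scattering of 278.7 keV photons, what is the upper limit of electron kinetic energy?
145.4020 keV

Maximum energy transfer occurs at θ = 180° (backscattering).

Initial photon: E₀ = 278.7 keV → λ₀ = 4.4487 pm

Maximum Compton shift (at 180°):
Δλ_max = 2λ_C = 2 × 2.4263 = 4.8526 pm

Final wavelength:
λ' = 4.4487 + 4.8526 = 9.3013 pm

Minimum photon energy (maximum energy to electron):
E'_min = hc/λ' = 133.2980 keV

Maximum electron kinetic energy:
K_max = E₀ - E'_min = 278.7000 - 133.2980 = 145.4020 keV

(Intermediate values are shown rounded; full precision is carried through to the final answer.)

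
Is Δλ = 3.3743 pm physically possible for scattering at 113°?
Yes, consistent

Calculate the expected shift for θ = 113°:

Δλ_expected = λ_C(1 - cos(113°))
Δλ_expected = 2.4263 × (1 - cos(113°))
Δλ_expected = 2.4263 × 1.3907
Δλ_expected = 3.3743 pm

Given shift: 3.3743 pm
Expected shift: 3.3743 pm
Difference: 0.0000 pm

The values match. This is consistent with Compton scattering at the stated angle.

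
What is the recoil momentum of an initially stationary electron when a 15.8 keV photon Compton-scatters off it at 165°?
1.6264e-23 kg·m/s

The electron is initially at rest, so by conservation of momentum:
p⃗_e = p⃗₀ − p⃗'  (incident photon momentum minus scattered photon momentum)

Photon momentum magnitudes (p = h/λ = E/c):
λ₀ = hc/E₀ = 78.4710 pm → p₀ = h/λ₀ = 8.4440e-24 kg·m/s
Δλ = λ_C(1 − cos 165°) = 4.7699 pm
λ' = 83.2410 pm → p' = h/λ' = 7.9601e-24 kg·m/s

The scattered photon makes angle θ = 165° with the incident direction, so by the law of cosines:
|p⃗_e|² = p₀² + p'² − 2p₀p'cos θ
|p⃗_e|² = (8.4440e-24)² + (7.9601e-24)² − 2·8.4440e-24·7.9601e-24·cos(165°)
|p⃗_e| = 1.6264e-23 kg·m/s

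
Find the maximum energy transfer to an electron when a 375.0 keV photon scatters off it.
223.0375 keV

Maximum energy transfer occurs at θ = 180° (backscattering).

Initial photon: E₀ = 375.0 keV → λ₀ = 3.3062 pm

Maximum Compton shift (at 180°):
Δλ_max = 2λ_C = 2 × 2.4263 = 4.8526 pm

Final wavelength:
λ' = 3.3062 + 4.8526 = 8.1589 pm

Minimum photon energy (maximum energy to electron):
E'_min = hc/λ' = 151.9625 keV

Maximum electron kinetic energy:
K_max = E₀ - E'_min = 375.0000 - 151.9625 = 223.0375 keV

(Intermediate values are shown rounded; full precision is carried through to the final answer.)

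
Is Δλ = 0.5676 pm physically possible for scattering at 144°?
No, inconsistent

Calculate the expected shift for θ = 144°:

Δλ_expected = λ_C(1 - cos(144°))
Δλ_expected = 2.4263 × (1 - cos(144°))
Δλ_expected = 2.4263 × 1.8090
Δλ_expected = 4.3892 pm

Given shift: 0.5676 pm
Expected shift: 4.3892 pm
Difference: 3.8216 pm

The values do not match. The given shift corresponds to θ ≈ 40.0°, not 144°.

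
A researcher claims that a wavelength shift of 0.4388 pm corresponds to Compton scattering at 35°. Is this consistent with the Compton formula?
Yes, consistent

Calculate the expected shift for θ = 35°:

Δλ_expected = λ_C(1 - cos(35°))
Δλ_expected = 2.4263 × (1 - cos(35°))
Δλ_expected = 2.4263 × 0.1808
Δλ_expected = 0.4388 pm

Given shift: 0.4388 pm
Expected shift: 0.4388 pm
Difference: 0.0000 pm

The values match. This is consistent with Compton scattering at the stated angle.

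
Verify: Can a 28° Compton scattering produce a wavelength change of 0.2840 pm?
Yes, consistent

Calculate the expected shift for θ = 28°:

Δλ_expected = λ_C(1 - cos(28°))
Δλ_expected = 2.4263 × (1 - cos(28°))
Δλ_expected = 2.4263 × 0.1171
Δλ_expected = 0.2840 pm

Given shift: 0.2840 pm
Expected shift: 0.2840 pm
Difference: 0.0000 pm

The values match. This is consistent with Compton scattering at the stated angle.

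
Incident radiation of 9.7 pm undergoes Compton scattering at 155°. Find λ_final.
14.3253 pm

Using the Compton scattering formula:
λ' = λ + Δλ = λ + λ_C(1 - cos θ)

Given:
- Initial wavelength λ = 9.7 pm
- Scattering angle θ = 155°
- Compton wavelength λ_C ≈ 2.4263 pm

Calculate the shift:
Δλ = 2.4263 × (1 - cos(155°))
Δλ = 2.4263 × 1.9063
Δλ = 4.6253 pm

Final wavelength:
λ' = 9.7 + 4.6253 = 14.3253 pm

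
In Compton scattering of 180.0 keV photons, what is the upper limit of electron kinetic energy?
74.3973 keV

Maximum energy transfer occurs at θ = 180° (backscattering).

Initial photon: E₀ = 180.0 keV → λ₀ = 6.8880 pm

Maximum Compton shift (at 180°):
Δλ_max = 2λ_C = 2 × 2.4263 = 4.8526 pm

Final wavelength:
λ' = 6.8880 + 4.8526 = 11.7406 pm

Minimum photon energy (maximum energy to electron):
E'_min = hc/λ' = 105.6027 keV

Maximum electron kinetic energy:
K_max = E₀ - E'_min = 180.0000 - 105.6027 = 74.3973 keV

(Intermediate values are shown rounded; full precision is carried through to the final answer.)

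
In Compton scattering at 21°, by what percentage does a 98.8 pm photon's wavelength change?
0.1631%

Calculate the Compton shift:
Δλ = λ_C(1 - cos(21°))
Δλ = 2.4263 × (1 - cos(21°))
Δλ = 2.4263 × 0.0664
Δλ = 0.1612 pm

Percentage change:
(Δλ/λ₀) × 100 = (0.1612/98.8) × 100
= 0.1631%

(Intermediate values are shown rounded; full precision is carried through to the final answer.)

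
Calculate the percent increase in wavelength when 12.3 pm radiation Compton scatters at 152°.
37.1432%

Calculate the Compton shift:
Δλ = λ_C(1 - cos(152°))
Δλ = 2.4263 × (1 - cos(152°))
Δλ = 2.4263 × 1.8829
Δλ = 4.5686 pm

Percentage change:
(Δλ/λ₀) × 100 = (4.5686/12.3) × 100
= 37.1432%

(Intermediate values are shown rounded; full precision is carried through to the final answer.)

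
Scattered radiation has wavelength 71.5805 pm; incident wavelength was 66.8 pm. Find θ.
166.00°

First find the wavelength shift:
Δλ = λ' - λ = 71.5805 - 66.8 = 4.7805 pm

Using Δλ = λ_C(1 - cos θ), with λ_C = h/(m_e·c) ≈ 2.42631024 pm:
cos θ = 1 - Δλ/λ_C
cos θ = 1 - 4.7805/2.42631024
cos θ = -0.970276

θ = arccos(-0.970276)
θ = 166.00°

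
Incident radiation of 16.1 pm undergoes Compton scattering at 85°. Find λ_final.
18.3148 pm

Using the Compton scattering formula:
λ' = λ + Δλ = λ + λ_C(1 - cos θ)

Given:
- Initial wavelength λ = 16.1 pm
- Scattering angle θ = 85°
- Compton wavelength λ_C ≈ 2.4263 pm

Calculate the shift:
Δλ = 2.4263 × (1 - cos(85°))
Δλ = 2.4263 × 0.9128
Δλ = 2.2148 pm

Final wavelength:
λ' = 16.1 + 2.2148 = 18.3148 pm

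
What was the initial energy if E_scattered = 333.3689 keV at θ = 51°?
439.7000 keV

Convert final energy to wavelength (hc ≈ 1239.842 keV·pm):
λ' = hc/E' = 1239.842 / 333.3689 = 3.7191 pm

Calculate the Compton shift:
Δλ = λ_C(1 - cos(51°))
Δλ = 2.4263 × (1 - cos(51°))
Δλ = 0.8994 pm

Initial wavelength:
λ = λ' - Δλ = 3.7191 - 0.8994 = 2.8197 pm

Initial energy:
E = hc/λ = 1239.842 / 2.8197 = 439.7000 keV

(Intermediate values are shown rounded; full precision is carried through to the final answer.)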